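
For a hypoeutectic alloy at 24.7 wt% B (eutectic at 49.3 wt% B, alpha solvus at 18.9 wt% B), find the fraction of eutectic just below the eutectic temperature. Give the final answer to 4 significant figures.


f_primary = (C_e - C0) / (C_e - C_alpha_max)
f_primary = (49.3 - 24.7) / (49.3 - 18.9)
f_primary = 0.809211
f_eutectic = 1 - 0.809211 = 0.1908


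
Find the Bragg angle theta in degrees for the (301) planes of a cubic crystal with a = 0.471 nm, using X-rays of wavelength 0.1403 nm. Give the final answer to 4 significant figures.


d = a / sqrt(h^2+k^2+l^2)
d = 0.471 / sqrt(10) = 0.148943 nm
lambda = 2*d*sin(theta)  =>  sin(theta) = lambda / (2*d)
sin(theta) = 0.1403 / (2 * 0.148943) = 0.470985
theta = 28.1 deg


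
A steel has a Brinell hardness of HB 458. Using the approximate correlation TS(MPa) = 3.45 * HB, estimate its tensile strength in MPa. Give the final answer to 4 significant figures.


TS (MPa) = 3.45 * HB
TS = 3.45 * 458
TS = 1580 MPa


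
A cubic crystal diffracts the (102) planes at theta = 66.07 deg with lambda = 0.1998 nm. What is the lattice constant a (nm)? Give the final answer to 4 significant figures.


d = lambda / (2*sin(theta))
d = 0.1998 / (2*sin(66.07 deg))
d = 0.109295 nm
a = d * sqrt(h^2+k^2+l^2) = 0.109295 * sqrt(5)
a = 0.2444 nm


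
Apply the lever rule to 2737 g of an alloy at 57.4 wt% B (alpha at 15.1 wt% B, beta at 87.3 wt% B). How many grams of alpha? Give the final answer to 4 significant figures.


f_alpha = (C_beta - C0) / (C_beta - C_alpha)
f_alpha = (87.3 - 57.4) / (87.3 - 15.1) = 0.414127
m_alpha = f_alpha * m_total = 0.414127 * 2737 = 1133 g


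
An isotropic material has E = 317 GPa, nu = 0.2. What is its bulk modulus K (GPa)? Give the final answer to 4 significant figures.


K = E / (3*(1-2*nu))
K = 317 / (3*(1-2*0.2))
K = 176.1 GPa


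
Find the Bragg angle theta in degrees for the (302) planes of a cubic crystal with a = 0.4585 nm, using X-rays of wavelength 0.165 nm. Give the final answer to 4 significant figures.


d = a / sqrt(h^2+k^2+l^2)
d = 0.4585 / sqrt(13) = 0.127165 nm
lambda = 2*d*sin(theta)  =>  sin(theta) = lambda / (2*d)
sin(theta) = 0.165 / (2 * 0.127165) = 0.648763
theta = 40.45 deg


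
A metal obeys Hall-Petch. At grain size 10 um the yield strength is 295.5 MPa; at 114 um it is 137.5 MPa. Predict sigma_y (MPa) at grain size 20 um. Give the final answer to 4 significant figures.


sigma_y = sigma0 + k / sqrt(d)
1/sqrt(d1) = 1/sqrt(1e-05) = 316.228;  1/sqrt(d2) = 93.6586
k = (sigma1 - sigma2) / (1/sqrt(d1) - 1/sqrt(d2)) = (295.5 - 137.5) / (316.228 - 93.6586) = 0.709892 MPa*m^0.5
sigma0 = sigma1 - k/sqrt(d1) = 295.5 - 0.709892*316.228 = 71.0126 MPa
sigma_y(d3) = 71.0126 + 0.709892 / sqrt(2e-05) = 229.7 MPa


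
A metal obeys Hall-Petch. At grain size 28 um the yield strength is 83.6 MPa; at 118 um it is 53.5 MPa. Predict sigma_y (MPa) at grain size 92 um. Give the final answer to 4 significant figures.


sigma_y = sigma0 + k / sqrt(d)
1/sqrt(d1) = 1/sqrt(2.8e-05) = 188.982;  1/sqrt(d2) = 92.0575
k = (sigma1 - sigma2) / (1/sqrt(d1) - 1/sqrt(d2)) = (83.6 - 53.5) / (188.982 - 92.0575) = 0.31055 MPa*m^0.5
sigma0 = sigma1 - k/sqrt(d1) = 83.6 - 0.31055*188.982 = 24.9115 MPa
sigma_y(d3) = 24.9115 + 0.31055 / sqrt(9.2e-05) = 57.29 MPa


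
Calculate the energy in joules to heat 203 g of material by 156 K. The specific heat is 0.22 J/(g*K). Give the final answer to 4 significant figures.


Q = m * cp * dT
Q = 203 * 0.22 * 156
Q = 6967 J


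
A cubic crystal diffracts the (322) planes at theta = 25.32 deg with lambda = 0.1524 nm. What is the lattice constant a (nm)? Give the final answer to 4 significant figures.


d = lambda / (2*sin(theta))
d = 0.1524 / (2*sin(25.32 deg))
d = 0.178173 nm
a = d * sqrt(h^2+k^2+l^2) = 0.178173 * sqrt(17)
a = 0.7346 nm


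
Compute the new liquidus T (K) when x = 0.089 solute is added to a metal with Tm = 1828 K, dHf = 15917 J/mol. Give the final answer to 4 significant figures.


dT = R*Tm^2*x / dHf
dT = 8.314 * 1828^2 * 0.089 / 15917
dT = 155.343 K
T_new = 1828 - 155.343 = 1673 K


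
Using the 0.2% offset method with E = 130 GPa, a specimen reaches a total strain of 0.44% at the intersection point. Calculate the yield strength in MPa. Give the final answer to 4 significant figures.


Offset strain = 0.002
Elastic strain at yield = total_strain - offset = 4.4e-03 - 0.002 = 2.4e-03
sigma_y = E * elastic_strain = 130000 * 2.4e-03
sigma_y = 312 MPa


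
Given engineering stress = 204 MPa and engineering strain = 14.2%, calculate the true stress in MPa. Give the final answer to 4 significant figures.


sigma_true = sigma_eng * (1 + epsilon_eng)
sigma_true = 204 * (1 + 0.142)
sigma_true = 233 MPa


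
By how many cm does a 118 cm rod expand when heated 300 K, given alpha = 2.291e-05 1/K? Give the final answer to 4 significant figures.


dL = L0 * alpha * dT
dL = 118 * 2.291e-05 * 300
dL = 0.811 cm


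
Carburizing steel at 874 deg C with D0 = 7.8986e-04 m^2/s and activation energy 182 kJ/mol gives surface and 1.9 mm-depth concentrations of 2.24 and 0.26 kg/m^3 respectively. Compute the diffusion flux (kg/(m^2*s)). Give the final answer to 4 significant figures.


Step 1: D = D0 * exp(-Qd/(R*T))
T = 874 + 273.15 = 1147.15 K
D = 7.8986e-04 * exp(-182e3 / (8.314 * 1147.15)) = 4.07393e-12 m^2/s
Step 2: J = D * (C1 - C2) / dx
J = 4.07393e-12 * (2.24 - 0.26) / 1.9e-03
J = 4.245e-09 kg/(m^2*s)


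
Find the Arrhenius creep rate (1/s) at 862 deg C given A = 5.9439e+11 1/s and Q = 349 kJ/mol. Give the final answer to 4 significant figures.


rate = A * exp(-Q / (R*T))
T = 862 + 273.15 = 1135.15 K
rate = 5.9439e+11 * exp(-349e3 / (8.314 * 1135.15))
rate = 5.177e-05 1/s


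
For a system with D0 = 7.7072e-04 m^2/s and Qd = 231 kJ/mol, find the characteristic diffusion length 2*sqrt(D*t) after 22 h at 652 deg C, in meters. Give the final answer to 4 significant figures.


Step 1: D = D0 * exp(-Qd/(R*T))
T = 925.15 K
D = 7.7072e-04 * exp(-231e3 / (8.314 * 925.15)) = 6.98229e-17 m^2/s
Step 2: L = 2*sqrt(D*t)
t = 22 h = 79200 s
L = 2*sqrt(6.98229e-17 * 79200) = 4.703e-06 m


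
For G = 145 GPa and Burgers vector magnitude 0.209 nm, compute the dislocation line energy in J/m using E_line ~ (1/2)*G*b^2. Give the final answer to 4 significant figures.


E = G*b^2/2
b = 0.209 nm = 2.09e-10 m
G = 145 GPa = 1.45e+11 Pa
E = 0.5 * 1.45e+11 * (2.09e-10)^2
E = 3.167e-09 J/m


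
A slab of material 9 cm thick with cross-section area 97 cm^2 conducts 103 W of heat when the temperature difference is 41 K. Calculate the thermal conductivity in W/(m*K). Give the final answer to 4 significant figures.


k = Q*L / (A*dT)
L = 0.09 m, A = 9.7e-03 m^2
k = 103 * 0.09 / (9.7e-03 * 41)
k = 23.31 W/(m*K)


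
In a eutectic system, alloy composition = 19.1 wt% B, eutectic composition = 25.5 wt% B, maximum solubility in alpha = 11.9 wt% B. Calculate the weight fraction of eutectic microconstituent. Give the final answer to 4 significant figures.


f_primary = (C_e - C0) / (C_e - C_alpha_max)
f_primary = (25.5 - 19.1) / (25.5 - 11.9)
f_primary = 0.470588
f_eutectic = 1 - 0.470588 = 0.5294


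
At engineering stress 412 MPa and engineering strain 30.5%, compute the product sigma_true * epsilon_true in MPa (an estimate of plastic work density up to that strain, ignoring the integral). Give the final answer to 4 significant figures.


sigma_true = sigma_eng * (1 + epsilon_eng)
sigma_true = 412 * (1 + 0.305) = 537.66 MPa
epsilon_true = ln(1 + epsilon_eng)
epsilon_true = ln(1 + 0.305) = 0.266203
sigma_true * epsilon_true = 537.66 * 0.266203 = 143.1 MPa


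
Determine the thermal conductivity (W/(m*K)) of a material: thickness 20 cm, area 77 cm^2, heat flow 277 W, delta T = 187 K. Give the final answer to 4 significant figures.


k = Q*L / (A*dT)
L = 0.2 m, A = 7.7e-03 m^2
k = 277 * 0.2 / (7.7e-03 * 187)
k = 38.47 W/(m*K)


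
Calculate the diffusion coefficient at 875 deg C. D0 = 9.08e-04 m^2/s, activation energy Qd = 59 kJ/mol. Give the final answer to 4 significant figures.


D = D0 * exp(-Qd / (R*T))
T = 1148.15 K
D = 9.08e-04 * exp(-59e3 / (8.314 * 1148.15))
D = 1.878e-06 m^2/s


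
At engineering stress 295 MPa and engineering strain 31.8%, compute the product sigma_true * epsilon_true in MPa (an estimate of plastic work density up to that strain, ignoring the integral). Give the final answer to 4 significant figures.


sigma_true = sigma_eng * (1 + epsilon_eng)
sigma_true = 295 * (1 + 0.318) = 388.81 MPa
epsilon_true = ln(1 + epsilon_eng)
epsilon_true = ln(1 + 0.318) = 0.276115
sigma_true * epsilon_true = 388.81 * 0.276115 = 107.4 MPa


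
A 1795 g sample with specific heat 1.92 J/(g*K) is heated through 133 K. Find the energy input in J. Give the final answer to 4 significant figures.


Q = m * cp * dT
Q = 1795 * 1.92 * 133
Q = 458400 J


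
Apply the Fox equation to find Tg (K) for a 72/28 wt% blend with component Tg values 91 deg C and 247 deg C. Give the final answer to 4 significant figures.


1/Tg = w1/Tg1 + w2/Tg2 (in Kelvin)
Tg1 = 364.15 K, Tg2 = 520.15 K
1/Tg = 0.72/364.15 + 0.28/520.15
Tg = 397.5 K


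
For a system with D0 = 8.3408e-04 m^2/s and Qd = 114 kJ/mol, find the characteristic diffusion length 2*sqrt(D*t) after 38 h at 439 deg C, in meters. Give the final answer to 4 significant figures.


Step 1: D = D0 * exp(-Qd/(R*T))
T = 712.15 K
D = 8.3408e-04 * exp(-114e3 / (8.314 * 712.15)) = 3.62456e-12 m^2/s
Step 2: L = 2*sqrt(D*t)
t = 38 h = 136800 s
L = 2*sqrt(3.62456e-12 * 136800) = 1.408e-03 m


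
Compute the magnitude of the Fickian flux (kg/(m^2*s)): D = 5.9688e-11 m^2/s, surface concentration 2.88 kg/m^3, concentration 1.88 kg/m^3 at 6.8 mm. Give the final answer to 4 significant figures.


J = -D * (dC/dx) = D * (C1 - C2) / dx
J = 5.9688e-11 * (2.88 - 1.88) / 6.8e-03
J = 8.778e-09 kg/(m^2*s)


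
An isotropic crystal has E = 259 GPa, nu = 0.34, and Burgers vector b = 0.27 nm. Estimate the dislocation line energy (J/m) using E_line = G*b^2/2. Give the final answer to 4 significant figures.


Step 1: G = E / (2*(1+nu))
G = 259 / (2*(1+0.34)) = 96.6418 GPa = 9.66418e+10 Pa
Step 2: E_line = G*b^2/2
b = 0.27 nm = 2.7e-10 m
E_line = 0.5 * 9.66418e+10 * (2.7e-10)^2 = 3.523e-09 J/m


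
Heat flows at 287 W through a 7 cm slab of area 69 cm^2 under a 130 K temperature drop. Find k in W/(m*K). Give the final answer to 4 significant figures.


k = Q*L / (A*dT)
L = 0.07 m, A = 6.9e-03 m^2
k = 287 * 0.07 / (6.9e-03 * 130)
k = 22.4 W/(m*K)


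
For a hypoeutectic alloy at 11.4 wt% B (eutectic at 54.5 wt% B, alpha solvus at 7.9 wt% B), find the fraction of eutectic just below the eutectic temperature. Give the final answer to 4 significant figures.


f_primary = (C_e - C0) / (C_e - C_alpha_max)
f_primary = (54.5 - 11.4) / (54.5 - 7.9)
f_primary = 0.924893
f_eutectic = 1 - 0.924893 = 0.07511


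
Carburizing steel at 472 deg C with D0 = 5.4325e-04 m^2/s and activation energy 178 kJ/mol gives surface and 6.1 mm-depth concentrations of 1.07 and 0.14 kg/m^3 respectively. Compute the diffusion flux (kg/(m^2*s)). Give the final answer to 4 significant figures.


Step 1: D = D0 * exp(-Qd/(R*T))
T = 472 + 273.15 = 745.15 K
D = 5.4325e-04 * exp(-178e3 / (8.314 * 745.15)) = 1.8065e-16 m^2/s
Step 2: J = D * (C1 - C2) / dx
J = 1.8065e-16 * (1.07 - 0.14) / 6.1e-03
J = 2.754e-14 kg/(m^2*s)


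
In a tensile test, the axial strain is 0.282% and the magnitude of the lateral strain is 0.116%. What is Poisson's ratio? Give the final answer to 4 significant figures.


nu = -epsilon_lat / epsilon_axial
Lateral strain is contraction (negative), so using magnitudes:
nu = 0.116 / 0.282
nu = 0.4113


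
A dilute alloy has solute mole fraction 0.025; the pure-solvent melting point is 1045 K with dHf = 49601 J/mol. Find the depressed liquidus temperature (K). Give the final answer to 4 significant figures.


dT = R*Tm^2*x / dHf
dT = 8.314 * 1045^2 * 0.025 / 49601
dT = 4.57606 K
T_new = 1045 - 4.57606 = 1040 K


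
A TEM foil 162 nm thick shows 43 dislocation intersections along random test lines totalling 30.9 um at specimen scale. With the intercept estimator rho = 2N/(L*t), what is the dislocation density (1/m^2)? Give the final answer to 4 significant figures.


rho = 2N / (L * t)
L = 30.9 um = 3.09e-05 m, t = 162 nm = 1.62e-07 m
rho = 2 * 43 / (3.09e-05 * 1.62e-07)
rho = 1.718e+13 1/m^2


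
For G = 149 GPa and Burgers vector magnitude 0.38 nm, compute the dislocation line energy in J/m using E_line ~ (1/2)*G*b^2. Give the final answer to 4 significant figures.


E = G*b^2/2
b = 0.38 nm = 3.8e-10 m
G = 149 GPa = 1.49e+11 Pa
E = 0.5 * 1.49e+11 * (3.8e-10)^2
E = 1.076e-08 J/m


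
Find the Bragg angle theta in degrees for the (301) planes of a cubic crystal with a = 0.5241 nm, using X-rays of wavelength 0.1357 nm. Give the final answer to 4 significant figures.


d = a / sqrt(h^2+k^2+l^2)
d = 0.5241 / sqrt(10) = 0.165735 nm
lambda = 2*d*sin(theta)  =>  sin(theta) = lambda / (2*d)
sin(theta) = 0.1357 / (2 * 0.165735) = 0.409389
theta = 24.17 deg


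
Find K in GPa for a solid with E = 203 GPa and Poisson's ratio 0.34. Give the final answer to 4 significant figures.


K = E / (3*(1-2*nu))
K = 203 / (3*(1-2*0.34))
K = 211.5 GPa


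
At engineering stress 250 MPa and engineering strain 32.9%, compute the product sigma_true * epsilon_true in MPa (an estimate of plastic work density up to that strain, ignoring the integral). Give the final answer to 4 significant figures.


sigma_true = sigma_eng * (1 + epsilon_eng)
sigma_true = 250 * (1 + 0.329) = 332.25 MPa
epsilon_true = ln(1 + epsilon_eng)
epsilon_true = ln(1 + 0.329) = 0.284427
sigma_true * epsilon_true = 332.25 * 0.284427 = 94.5 MPa


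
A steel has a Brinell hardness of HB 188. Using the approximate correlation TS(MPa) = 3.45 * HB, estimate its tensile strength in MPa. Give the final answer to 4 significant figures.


TS (MPa) = 3.45 * HB
TS = 3.45 * 188
TS = 648.6 MPa


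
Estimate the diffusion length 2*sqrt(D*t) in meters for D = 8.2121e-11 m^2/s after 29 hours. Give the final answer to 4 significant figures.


t = 29 hr = 104400 s
Diffusion length = 2*sqrt(D*t)
= 2*sqrt(8.2121e-11 * 104400)
= 5.856e-03 m


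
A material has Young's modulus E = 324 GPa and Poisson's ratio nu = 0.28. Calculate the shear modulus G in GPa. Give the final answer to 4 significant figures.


G = E / (2*(1+nu))
G = 324 / (2*(1+0.28))
G = 126.6 GPa


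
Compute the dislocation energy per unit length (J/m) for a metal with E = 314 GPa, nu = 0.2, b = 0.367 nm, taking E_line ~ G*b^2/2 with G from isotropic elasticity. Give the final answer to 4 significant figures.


Step 1: G = E / (2*(1+nu))
G = 314 / (2*(1+0.2)) = 130.833 GPa = 1.30833e+11 Pa
Step 2: E_line = G*b^2/2
b = 0.367 nm = 3.67e-10 m
E_line = 0.5 * 1.30833e+11 * (3.67e-10)^2 = 8.811e-09 J/m


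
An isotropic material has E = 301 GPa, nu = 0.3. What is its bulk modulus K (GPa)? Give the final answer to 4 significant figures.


K = E / (3*(1-2*nu))
K = 301 / (3*(1-2*0.3))
K = 250.8 GPa


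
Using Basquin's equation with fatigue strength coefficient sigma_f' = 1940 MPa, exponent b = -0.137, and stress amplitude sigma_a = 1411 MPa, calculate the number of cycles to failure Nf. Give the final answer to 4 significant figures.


sigma_a = sigma_f' * (2*Nf)^b
2*Nf = (sigma_a / sigma_f')^(1/b)
2*Nf = (1411 / 1940)^(1/-0.137)
2*Nf = 10.2166
Nf = 5.108 cycles


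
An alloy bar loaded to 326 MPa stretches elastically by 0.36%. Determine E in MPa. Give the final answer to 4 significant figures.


E = sigma / epsilon
epsilon = 0.36% = 3.6e-03
E = 326 / 3.6e-03
E = 90560 MPa


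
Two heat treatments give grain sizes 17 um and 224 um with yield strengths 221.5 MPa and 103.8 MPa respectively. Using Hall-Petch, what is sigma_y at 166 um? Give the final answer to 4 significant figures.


sigma_y = sigma0 + k / sqrt(d)
1/sqrt(d1) = 1/sqrt(1.7e-05) = 242.536;  1/sqrt(d2) = 66.8153
k = (sigma1 - sigma2) / (1/sqrt(d1) - 1/sqrt(d2)) = (221.5 - 103.8) / (242.536 - 66.8153) = 0.669814 MPa*m^0.5
sigma0 = sigma1 - k/sqrt(d1) = 221.5 - 0.669814*242.536 = 59.0461 MPa
sigma_y(d3) = 59.0461 + 0.669814 / sqrt(1.66e-04) = 111 MPa


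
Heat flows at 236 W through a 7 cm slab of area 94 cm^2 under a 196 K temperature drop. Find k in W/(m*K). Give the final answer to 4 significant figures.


k = Q*L / (A*dT)
L = 0.07 m, A = 9.4e-03 m^2
k = 236 * 0.07 / (9.4e-03 * 196)
k = 8.967 W/(m*K)


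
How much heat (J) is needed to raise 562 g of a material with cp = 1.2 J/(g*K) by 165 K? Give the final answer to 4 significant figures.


Q = m * cp * dT
Q = 562 * 1.2 * 165
Q = 111300 J


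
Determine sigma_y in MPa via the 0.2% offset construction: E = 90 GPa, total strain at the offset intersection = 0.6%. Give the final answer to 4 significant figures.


Offset strain = 0.002
Elastic strain at yield = total_strain - offset = 6e-03 - 0.002 = 4e-03
sigma_y = E * elastic_strain = 90000 * 4e-03
sigma_y = 360 MPa


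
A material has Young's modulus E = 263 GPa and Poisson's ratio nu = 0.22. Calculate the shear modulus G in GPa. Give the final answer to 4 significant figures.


G = E / (2*(1+nu))
G = 263 / (2*(1+0.22))
G = 107.8 GPa


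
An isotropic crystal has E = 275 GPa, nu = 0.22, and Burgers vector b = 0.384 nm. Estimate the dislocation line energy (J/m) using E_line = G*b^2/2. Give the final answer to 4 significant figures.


Step 1: G = E / (2*(1+nu))
G = 275 / (2*(1+0.22)) = 112.705 GPa = 1.12705e+11 Pa
Step 2: E_line = G*b^2/2
b = 0.384 nm = 3.84e-10 m
E_line = 0.5 * 1.12705e+11 * (3.84e-10)^2 = 8.31e-09 J/m


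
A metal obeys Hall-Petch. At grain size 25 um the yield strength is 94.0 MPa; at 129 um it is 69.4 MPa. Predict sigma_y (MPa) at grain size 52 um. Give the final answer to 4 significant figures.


sigma_y = sigma0 + k / sqrt(d)
1/sqrt(d1) = 1/sqrt(2.5e-05) = 200;  1/sqrt(d2) = 88.0451
k = (sigma1 - sigma2) / (1/sqrt(d1) - 1/sqrt(d2)) = (94.0 - 69.4) / (200 - 88.0451) = 0.219731 MPa*m^0.5
sigma0 = sigma1 - k/sqrt(d1) = 94.0 - 0.219731*200 = 50.0537 MPa
sigma_y(d3) = 50.0537 + 0.219731 / sqrt(5.2e-05) = 80.52 MPa


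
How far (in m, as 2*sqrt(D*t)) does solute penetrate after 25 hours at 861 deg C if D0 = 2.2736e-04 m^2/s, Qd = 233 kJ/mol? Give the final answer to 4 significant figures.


Step 1: D = D0 * exp(-Qd/(R*T))
T = 1134.15 K
D = 2.2736e-04 * exp(-233e3 / (8.314 * 1134.15)) = 4.21922e-15 m^2/s
Step 2: L = 2*sqrt(D*t)
t = 25 h = 90000 s
L = 2*sqrt(4.21922e-15 * 90000) = 3.897e-05 m


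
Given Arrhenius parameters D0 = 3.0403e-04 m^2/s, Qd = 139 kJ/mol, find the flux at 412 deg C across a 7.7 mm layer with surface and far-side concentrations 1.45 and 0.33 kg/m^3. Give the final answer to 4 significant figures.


Step 1: D = D0 * exp(-Qd/(R*T))
T = 412 + 273.15 = 685.15 K
D = 3.0403e-04 * exp(-139e3 / (8.314 * 685.15)) = 7.68097e-15 m^2/s
Step 2: J = D * (C1 - C2) / dx
J = 7.68097e-15 * (1.45 - 0.33) / 7.7e-03
J = 1.117e-12 kg/(m^2*s)


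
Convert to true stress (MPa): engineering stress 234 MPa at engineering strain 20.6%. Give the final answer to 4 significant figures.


sigma_true = sigma_eng * (1 + epsilon_eng)
sigma_true = 234 * (1 + 0.206)
sigma_true = 282.2 MPa


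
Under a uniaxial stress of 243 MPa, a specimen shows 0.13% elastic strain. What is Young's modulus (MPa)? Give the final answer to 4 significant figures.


E = sigma / epsilon
epsilon = 0.13% = 1.3e-03
E = 243 / 1.3e-03
E = 186900 MPa


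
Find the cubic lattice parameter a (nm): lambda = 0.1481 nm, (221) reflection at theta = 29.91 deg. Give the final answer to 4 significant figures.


d = lambda / (2*sin(theta))
d = 0.1481 / (2*sin(29.91 deg))
d = 0.148504 nm
a = d * sqrt(h^2+k^2+l^2) = 0.148504 * sqrt(9)
a = 0.4455 nm


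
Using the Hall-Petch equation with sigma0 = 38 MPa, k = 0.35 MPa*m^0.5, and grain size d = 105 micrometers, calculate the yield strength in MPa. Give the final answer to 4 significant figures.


sigma_y = sigma0 + k / sqrt(d)
d = 105 um = 1.05e-04 m
sigma_y = 38 + 0.35 / sqrt(1.05e-04)
sigma_y = 72.16 MPa


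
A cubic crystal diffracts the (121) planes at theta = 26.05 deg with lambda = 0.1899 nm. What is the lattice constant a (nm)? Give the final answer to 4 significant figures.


d = lambda / (2*sin(theta))
d = 0.1899 / (2*sin(26.05 deg))
d = 0.216211 nm
a = d * sqrt(h^2+k^2+l^2) = 0.216211 * sqrt(6)
a = 0.5296 nm


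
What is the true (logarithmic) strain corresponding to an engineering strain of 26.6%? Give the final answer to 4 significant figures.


epsilon_true = ln(1 + epsilon_eng)
epsilon_true = ln(1 + 0.266)
epsilon_true = 0.2359


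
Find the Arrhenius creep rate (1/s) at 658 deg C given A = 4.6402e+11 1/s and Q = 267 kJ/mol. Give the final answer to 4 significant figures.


rate = A * exp(-Q / (R*T))
T = 658 + 273.15 = 931.15 K
rate = 4.6402e+11 * exp(-267e3 / (8.314 * 931.15))
rate = 4.877e-04 1/s


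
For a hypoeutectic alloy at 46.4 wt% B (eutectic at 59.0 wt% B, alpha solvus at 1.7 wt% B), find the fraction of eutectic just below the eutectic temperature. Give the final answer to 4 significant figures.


f_primary = (C_e - C0) / (C_e - C_alpha_max)
f_primary = (59.0 - 46.4) / (59.0 - 1.7)
f_primary = 0.219895
f_eutectic = 1 - 0.219895 = 0.7801


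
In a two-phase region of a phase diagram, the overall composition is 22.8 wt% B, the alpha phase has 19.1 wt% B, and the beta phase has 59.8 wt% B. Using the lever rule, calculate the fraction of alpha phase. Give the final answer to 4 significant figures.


f_alpha = (C_beta - C0) / (C_beta - C_alpha)
f_alpha = (59.8 - 22.8) / (59.8 - 19.1)
f_alpha = 0.9091


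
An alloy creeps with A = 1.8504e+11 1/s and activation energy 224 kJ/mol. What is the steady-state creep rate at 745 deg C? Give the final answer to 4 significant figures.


rate = A * exp(-Q / (R*T))
T = 745 + 273.15 = 1018.15 K
rate = 1.8504e+11 * exp(-224e3 / (8.314 * 1018.15))
rate = 0.5955 1/s


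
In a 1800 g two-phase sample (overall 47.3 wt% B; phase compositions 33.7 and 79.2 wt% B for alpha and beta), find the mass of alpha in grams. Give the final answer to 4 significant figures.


f_alpha = (C_beta - C0) / (C_beta - C_alpha)
f_alpha = (79.2 - 47.3) / (79.2 - 33.7) = 0.701099
m_alpha = f_alpha * m_total = 0.701099 * 1800 = 1262 g


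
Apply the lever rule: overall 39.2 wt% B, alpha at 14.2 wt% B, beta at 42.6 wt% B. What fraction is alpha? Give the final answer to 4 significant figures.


f_alpha = (C_beta - C0) / (C_beta - C_alpha)
f_alpha = (42.6 - 39.2) / (42.6 - 14.2)
f_alpha = 0.1197


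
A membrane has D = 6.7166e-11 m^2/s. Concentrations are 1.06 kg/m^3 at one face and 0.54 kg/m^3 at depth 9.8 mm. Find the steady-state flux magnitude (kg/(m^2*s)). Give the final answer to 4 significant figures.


J = -D * (dC/dx) = D * (C1 - C2) / dx
J = 6.7166e-11 * (1.06 - 0.54) / 9.8e-03
J = 3.564e-09 kg/(m^2*s)


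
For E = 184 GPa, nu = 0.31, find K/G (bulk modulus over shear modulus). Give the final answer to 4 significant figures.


G = E / (2*(1+nu))
G = 184 / (2*(1+0.31)) = 70.229 GPa
K = E / (3*(1-2*nu))
K = 184 / (3*(1-2*0.31)) = 161.404 GPa
K/G = 161.404 / 70.229 = 2.298


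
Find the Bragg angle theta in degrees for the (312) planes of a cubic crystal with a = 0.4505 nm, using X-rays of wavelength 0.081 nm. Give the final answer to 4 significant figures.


d = a / sqrt(h^2+k^2+l^2)
d = 0.4505 / sqrt(14) = 0.120401 nm
lambda = 2*d*sin(theta)  =>  sin(theta) = lambda / (2*d)
sin(theta) = 0.081 / (2 * 0.120401) = 0.336375
theta = 19.66 deg


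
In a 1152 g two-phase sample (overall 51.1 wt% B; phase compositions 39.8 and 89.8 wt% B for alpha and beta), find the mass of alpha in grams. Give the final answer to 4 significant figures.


f_alpha = (C_beta - C0) / (C_beta - C_alpha)
f_alpha = (89.8 - 51.1) / (89.8 - 39.8) = 0.774
m_alpha = f_alpha * m_total = 0.774 * 1152 = 891.6 g


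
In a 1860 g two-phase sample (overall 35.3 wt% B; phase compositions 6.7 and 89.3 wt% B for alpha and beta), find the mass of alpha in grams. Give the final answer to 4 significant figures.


f_alpha = (C_beta - C0) / (C_beta - C_alpha)
f_alpha = (89.3 - 35.3) / (89.3 - 6.7) = 0.653753
m_alpha = f_alpha * m_total = 0.653753 * 1860 = 1216 g


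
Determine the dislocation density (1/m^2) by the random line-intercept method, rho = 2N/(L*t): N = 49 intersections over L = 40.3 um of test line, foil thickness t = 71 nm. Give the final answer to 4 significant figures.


rho = 2N / (L * t)
L = 40.3 um = 4.03e-05 m, t = 71 nm = 7.1e-08 m
rho = 2 * 49 / (4.03e-05 * 7.1e-08)
rho = 3.425e+13 1/m^2


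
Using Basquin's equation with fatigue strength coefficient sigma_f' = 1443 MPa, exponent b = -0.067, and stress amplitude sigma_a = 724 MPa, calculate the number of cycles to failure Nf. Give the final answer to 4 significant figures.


sigma_a = sigma_f' * (2*Nf)^b
2*Nf = (sigma_a / sigma_f')^(1/b)
2*Nf = (724 / 1443)^(1/-0.067)
2*Nf = 29550.4
Nf = 14780 cycles


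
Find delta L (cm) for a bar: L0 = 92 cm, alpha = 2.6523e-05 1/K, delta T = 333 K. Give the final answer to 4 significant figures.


dL = L0 * alpha * dT
dL = 92 * 2.6523e-05 * 333
dL = 0.8126 cm


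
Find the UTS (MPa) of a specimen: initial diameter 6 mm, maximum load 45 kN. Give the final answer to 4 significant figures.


A0 = pi*(d/2)^2 = pi*(6/2)^2 = 28.2743 mm^2
UTS = F_max / A0 = 45*1000 / 28.2743
UTS = 1592 MPa


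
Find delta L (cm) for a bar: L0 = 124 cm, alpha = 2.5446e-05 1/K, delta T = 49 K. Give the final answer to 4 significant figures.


dL = L0 * alpha * dT
dL = 124 * 2.5446e-05 * 49
dL = 0.1546 cm


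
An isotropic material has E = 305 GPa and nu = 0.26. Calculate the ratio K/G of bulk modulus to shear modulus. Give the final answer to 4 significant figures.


G = E / (2*(1+nu))
G = 305 / (2*(1+0.26)) = 121.032 GPa
K = E / (3*(1-2*nu))
K = 305 / (3*(1-2*0.26)) = 211.806 GPa
K/G = 211.806 / 121.032 = 1.75


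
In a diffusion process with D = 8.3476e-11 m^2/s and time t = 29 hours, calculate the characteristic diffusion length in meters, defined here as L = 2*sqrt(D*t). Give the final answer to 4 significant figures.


t = 29 hr = 104400 s
Diffusion length = 2*sqrt(D*t)
= 2*sqrt(8.3476e-11 * 104400)
= 5.904e-03 m


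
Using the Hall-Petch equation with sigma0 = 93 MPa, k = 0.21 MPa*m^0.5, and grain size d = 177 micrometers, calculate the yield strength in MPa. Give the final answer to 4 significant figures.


sigma_y = sigma0 + k / sqrt(d)
d = 177 um = 1.77e-04 m
sigma_y = 93 + 0.21 / sqrt(1.77e-04)
sigma_y = 108.8 MPa


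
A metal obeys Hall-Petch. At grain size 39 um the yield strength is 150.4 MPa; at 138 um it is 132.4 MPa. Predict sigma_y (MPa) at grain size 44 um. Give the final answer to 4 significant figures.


sigma_y = sigma0 + k / sqrt(d)
1/sqrt(d1) = 1/sqrt(3.9e-05) = 160.128;  1/sqrt(d2) = 85.1257
k = (sigma1 - sigma2) / (1/sqrt(d1) - 1/sqrt(d2)) = (150.4 - 132.4) / (160.128 - 85.1257) = 0.239992 MPa*m^0.5
sigma0 = sigma1 - k/sqrt(d1) = 150.4 - 0.239992*160.128 = 111.971 MPa
sigma_y(d3) = 111.971 + 0.239992 / sqrt(4.4e-05) = 148.2 MPa


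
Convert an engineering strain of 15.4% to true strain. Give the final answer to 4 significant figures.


epsilon_true = ln(1 + epsilon_eng)
epsilon_true = ln(1 + 0.154)
epsilon_true = 0.1432


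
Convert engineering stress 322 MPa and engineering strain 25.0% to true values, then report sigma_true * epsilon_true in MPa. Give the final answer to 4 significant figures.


sigma_true = sigma_eng * (1 + epsilon_eng)
sigma_true = 322 * (1 + 0.25) = 402.5 MPa
epsilon_true = ln(1 + epsilon_eng)
epsilon_true = ln(1 + 0.25) = 0.223144
sigma_true * epsilon_true = 402.5 * 0.223144 = 89.82 MPa


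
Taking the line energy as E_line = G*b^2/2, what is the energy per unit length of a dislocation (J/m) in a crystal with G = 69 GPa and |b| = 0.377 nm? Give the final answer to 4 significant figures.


E = G*b^2/2
b = 0.377 nm = 3.77e-10 m
G = 69 GPa = 6.9e+10 Pa
E = 0.5 * 6.9e+10 * (3.77e-10)^2
E = 4.903e-09 J/m


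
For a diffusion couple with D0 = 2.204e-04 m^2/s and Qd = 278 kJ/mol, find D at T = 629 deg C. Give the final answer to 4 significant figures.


D = D0 * exp(-Qd / (R*T))
T = 902.15 K
D = 2.204e-04 * exp(-278e3 / (8.314 * 902.15))
D = 1.764e-20 m^2/s


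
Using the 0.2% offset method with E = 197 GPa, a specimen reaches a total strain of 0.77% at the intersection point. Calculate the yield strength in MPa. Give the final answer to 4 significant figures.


Offset strain = 0.002
Elastic strain at yield = total_strain - offset = 7.7e-03 - 0.002 = 5.7e-03
sigma_y = E * elastic_strain = 197000 * 5.7e-03
sigma_y = 1123 MPa


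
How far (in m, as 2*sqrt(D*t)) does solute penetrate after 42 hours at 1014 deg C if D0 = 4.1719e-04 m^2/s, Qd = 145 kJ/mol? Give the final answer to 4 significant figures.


Step 1: D = D0 * exp(-Qd/(R*T))
T = 1287.15 K
D = 4.1719e-04 * exp(-145e3 / (8.314 * 1287.15)) = 5.44234e-10 m^2/s
Step 2: L = 2*sqrt(D*t)
t = 42 h = 151200 s
L = 2*sqrt(5.44234e-10 * 151200) = 0.01814 m


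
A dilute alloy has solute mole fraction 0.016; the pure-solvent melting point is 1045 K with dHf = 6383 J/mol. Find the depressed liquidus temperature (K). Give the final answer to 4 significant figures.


dT = R*Tm^2*x / dHf
dT = 8.314 * 1045^2 * 0.016 / 6383
dT = 22.7582 K
T_new = 1045 - 22.7582 = 1022 K


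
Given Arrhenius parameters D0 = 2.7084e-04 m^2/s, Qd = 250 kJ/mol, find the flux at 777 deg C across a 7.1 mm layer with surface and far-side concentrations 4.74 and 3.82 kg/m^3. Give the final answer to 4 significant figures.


Step 1: D = D0 * exp(-Qd/(R*T))
T = 777 + 273.15 = 1050.15 K
D = 2.7084e-04 * exp(-250e3 / (8.314 * 1050.15)) = 9.93622e-17 m^2/s
Step 2: J = D * (C1 - C2) / dx
J = 9.93622e-17 * (4.74 - 3.82) / 7.1e-03
J = 1.288e-14 kg/(m^2*s)


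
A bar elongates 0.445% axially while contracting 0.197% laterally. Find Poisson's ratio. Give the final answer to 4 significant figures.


nu = -epsilon_lat / epsilon_axial
Lateral strain is contraction (negative), so using magnitudes:
nu = 0.197 / 0.445
nu = 0.4427


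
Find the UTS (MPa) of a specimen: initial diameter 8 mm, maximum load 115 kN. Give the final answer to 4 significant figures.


A0 = pi*(d/2)^2 = pi*(8/2)^2 = 50.2655 mm^2
UTS = F_max / A0 = 115*1000 / 50.2655
UTS = 2288 MPa


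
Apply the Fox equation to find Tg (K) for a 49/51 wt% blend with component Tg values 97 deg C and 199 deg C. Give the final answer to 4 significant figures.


1/Tg = w1/Tg1 + w2/Tg2 (in Kelvin)
Tg1 = 370.15 K, Tg2 = 472.15 K
1/Tg = 0.49/370.15 + 0.51/472.15
Tg = 416 K


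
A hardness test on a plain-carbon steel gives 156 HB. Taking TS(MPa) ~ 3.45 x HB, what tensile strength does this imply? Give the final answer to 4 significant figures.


TS (MPa) = 3.45 * HB
TS = 3.45 * 156
TS = 538.2 MPa


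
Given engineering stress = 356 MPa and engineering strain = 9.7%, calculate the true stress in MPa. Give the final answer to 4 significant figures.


sigma_true = sigma_eng * (1 + epsilon_eng)
sigma_true = 356 * (1 + 0.097)
sigma_true = 390.5 MPa


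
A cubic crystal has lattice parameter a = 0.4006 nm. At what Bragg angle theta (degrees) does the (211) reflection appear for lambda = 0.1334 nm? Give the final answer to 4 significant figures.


d = a / sqrt(h^2+k^2+l^2)
d = 0.4006 / sqrt(6) = 0.163544 nm
lambda = 2*d*sin(theta)  =>  sin(theta) = lambda / (2*d)
sin(theta) = 0.1334 / (2 * 0.163544) = 0.407841
theta = 24.07 deg


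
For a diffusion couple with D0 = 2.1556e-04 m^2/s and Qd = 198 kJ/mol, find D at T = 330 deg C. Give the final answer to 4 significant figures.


D = D0 * exp(-Qd / (R*T))
T = 603.15 K
D = 2.1556e-04 * exp(-198e3 / (8.314 * 603.15))
D = 1.533e-21 m^2/s


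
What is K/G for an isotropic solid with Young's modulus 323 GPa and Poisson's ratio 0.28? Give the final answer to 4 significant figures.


G = E / (2*(1+nu))
G = 323 / (2*(1+0.28)) = 126.172 GPa
K = E / (3*(1-2*nu))
K = 323 / (3*(1-2*0.28)) = 244.697 GPa
K/G = 244.697 / 126.172 = 1.939


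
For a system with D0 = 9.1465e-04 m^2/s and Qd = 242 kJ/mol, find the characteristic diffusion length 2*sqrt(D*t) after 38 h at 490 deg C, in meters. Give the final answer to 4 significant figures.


Step 1: D = D0 * exp(-Qd/(R*T))
T = 763.15 K
D = 9.1465e-04 * exp(-242e3 / (8.314 * 763.15)) = 2.49288e-20 m^2/s
Step 2: L = 2*sqrt(D*t)
t = 38 h = 136800 s
L = 2*sqrt(2.49288e-20 * 136800) = 1.168e-07 m


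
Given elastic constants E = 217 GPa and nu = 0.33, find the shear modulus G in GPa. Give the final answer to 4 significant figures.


G = E / (2*(1+nu))
G = 217 / (2*(1+0.33))
G = 81.58 GPa


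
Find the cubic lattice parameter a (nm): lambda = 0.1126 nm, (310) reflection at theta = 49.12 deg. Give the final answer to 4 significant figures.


d = lambda / (2*sin(theta))
d = 0.1126 / (2*sin(49.12 deg))
d = 0.0744628 nm
a = d * sqrt(h^2+k^2+l^2) = 0.0744628 * sqrt(10)
a = 0.2355 nm


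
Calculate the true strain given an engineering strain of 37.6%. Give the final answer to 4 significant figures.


epsilon_true = ln(1 + epsilon_eng)
epsilon_true = ln(1 + 0.376)
epsilon_true = 0.3192


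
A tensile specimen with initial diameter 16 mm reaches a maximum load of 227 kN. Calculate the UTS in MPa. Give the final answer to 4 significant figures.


A0 = pi*(d/2)^2 = pi*(16/2)^2 = 201.062 mm^2
UTS = F_max / A0 = 227*1000 / 201.062
UTS = 1129 MPa


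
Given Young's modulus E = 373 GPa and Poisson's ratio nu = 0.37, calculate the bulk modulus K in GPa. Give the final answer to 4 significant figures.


K = E / (3*(1-2*nu))
K = 373 / (3*(1-2*0.37))
K = 478.2 GPa


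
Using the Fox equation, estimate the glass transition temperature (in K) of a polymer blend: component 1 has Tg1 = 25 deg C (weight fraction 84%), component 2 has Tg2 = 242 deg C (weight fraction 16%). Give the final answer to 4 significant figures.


1/Tg = w1/Tg1 + w2/Tg2 (in Kelvin)
Tg1 = 298.15 K, Tg2 = 515.15 K
1/Tg = 0.84/298.15 + 0.16/515.15
Tg = 319.7 K


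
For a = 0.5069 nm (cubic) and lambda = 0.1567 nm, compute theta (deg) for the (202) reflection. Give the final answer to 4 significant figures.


d = a / sqrt(h^2+k^2+l^2)
d = 0.5069 / sqrt(8) = 0.179216 nm
lambda = 2*d*sin(theta)  =>  sin(theta) = lambda / (2*d)
sin(theta) = 0.1567 / (2 * 0.179216) = 0.437181
theta = 25.92 deg


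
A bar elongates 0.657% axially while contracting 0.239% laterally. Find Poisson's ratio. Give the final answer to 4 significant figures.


nu = -epsilon_lat / epsilon_axial
Lateral strain is contraction (negative), so using magnitudes:
nu = 0.239 / 0.657
nu = 0.3638


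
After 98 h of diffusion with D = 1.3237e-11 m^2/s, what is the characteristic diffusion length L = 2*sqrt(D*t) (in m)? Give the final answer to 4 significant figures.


t = 98 hr = 352800 s
Diffusion length = 2*sqrt(D*t)
= 2*sqrt(1.3237e-11 * 352800)
= 4.322e-03 m


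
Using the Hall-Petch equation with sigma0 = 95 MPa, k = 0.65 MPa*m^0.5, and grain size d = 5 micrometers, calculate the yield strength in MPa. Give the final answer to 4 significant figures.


sigma_y = sigma0 + k / sqrt(d)
d = 5 um = 5e-06 m
sigma_y = 95 + 0.65 / sqrt(5e-06)
sigma_y = 385.7 MPa


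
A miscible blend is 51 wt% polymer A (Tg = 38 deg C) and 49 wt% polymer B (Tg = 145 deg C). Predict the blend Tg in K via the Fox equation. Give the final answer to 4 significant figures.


1/Tg = w1/Tg1 + w2/Tg2 (in Kelvin)
Tg1 = 311.15 K, Tg2 = 418.15 K
1/Tg = 0.51/311.15 + 0.49/418.15
Tg = 355.8 K


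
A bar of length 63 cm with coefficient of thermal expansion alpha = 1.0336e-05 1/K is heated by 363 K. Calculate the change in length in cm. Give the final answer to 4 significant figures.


dL = L0 * alpha * dT
dL = 63 * 1.0336e-05 * 363
dL = 0.2364 cm


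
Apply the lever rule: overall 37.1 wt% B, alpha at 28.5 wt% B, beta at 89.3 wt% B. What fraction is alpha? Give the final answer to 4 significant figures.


f_alpha = (C_beta - C0) / (C_beta - C_alpha)
f_alpha = (89.3 - 37.1) / (89.3 - 28.5)
f_alpha = 0.8586


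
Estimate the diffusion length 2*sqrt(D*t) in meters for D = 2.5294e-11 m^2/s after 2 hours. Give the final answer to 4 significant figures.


t = 2 hr = 7200 s
Diffusion length = 2*sqrt(D*t)
= 2*sqrt(2.5294e-11 * 7200)
= 8.535e-04 m


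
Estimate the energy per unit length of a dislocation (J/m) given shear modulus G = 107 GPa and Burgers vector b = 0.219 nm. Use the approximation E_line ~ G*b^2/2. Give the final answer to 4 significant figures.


E = G*b^2/2
b = 0.219 nm = 2.19e-10 m
G = 107 GPa = 1.07e+11 Pa
E = 0.5 * 1.07e+11 * (2.19e-10)^2
E = 2.566e-09 J/m


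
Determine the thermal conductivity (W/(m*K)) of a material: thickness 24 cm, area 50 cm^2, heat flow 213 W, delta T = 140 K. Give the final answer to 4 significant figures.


k = Q*L / (A*dT)
L = 0.24 m, A = 5e-03 m^2
k = 213 * 0.24 / (5e-03 * 140)
k = 73.03 W/(m*K)


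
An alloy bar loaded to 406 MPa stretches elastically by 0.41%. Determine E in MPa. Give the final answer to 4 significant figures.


E = sigma / epsilon
epsilon = 0.41% = 4.1e-03
E = 406 / 4.1e-03
E = 99020 MPa


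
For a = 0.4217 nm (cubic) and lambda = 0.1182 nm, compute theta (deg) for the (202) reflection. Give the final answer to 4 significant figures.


d = a / sqrt(h^2+k^2+l^2)
d = 0.4217 / sqrt(8) = 0.149093 nm
lambda = 2*d*sin(theta)  =>  sin(theta) = lambda / (2*d)
sin(theta) = 0.1182 / (2 * 0.149093) = 0.396396
theta = 23.35 deg


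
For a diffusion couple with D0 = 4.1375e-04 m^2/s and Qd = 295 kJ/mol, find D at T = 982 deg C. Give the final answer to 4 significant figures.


D = D0 * exp(-Qd / (R*T))
T = 1255.15 K
D = 4.1375e-04 * exp(-295e3 / (8.314 * 1255.15))
D = 2.185e-16 m^2/s


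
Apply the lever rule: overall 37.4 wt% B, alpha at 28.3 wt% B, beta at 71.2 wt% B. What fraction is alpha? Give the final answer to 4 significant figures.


f_alpha = (C_beta - C0) / (C_beta - C_alpha)
f_alpha = (71.2 - 37.4) / (71.2 - 28.3)
f_alpha = 0.7879


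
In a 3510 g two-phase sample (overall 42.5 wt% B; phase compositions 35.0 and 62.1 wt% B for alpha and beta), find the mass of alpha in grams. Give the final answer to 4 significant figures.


f_alpha = (C_beta - C0) / (C_beta - C_alpha)
f_alpha = (62.1 - 42.5) / (62.1 - 35.0) = 0.723247
m_alpha = f_alpha * m_total = 0.723247 * 3510 = 2539 g


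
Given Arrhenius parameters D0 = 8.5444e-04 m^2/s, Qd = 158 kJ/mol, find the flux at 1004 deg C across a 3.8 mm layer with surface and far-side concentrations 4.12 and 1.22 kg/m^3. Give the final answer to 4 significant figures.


Step 1: D = D0 * exp(-Qd/(R*T))
T = 1004 + 273.15 = 1277.15 K
D = 8.5444e-04 * exp(-158e3 / (8.314 * 1277.15)) = 2.94677e-10 m^2/s
Step 2: J = D * (C1 - C2) / dx
J = 2.94677e-10 * (4.12 - 1.22) / 3.8e-03
J = 2.249e-07 kg/(m^2*s)


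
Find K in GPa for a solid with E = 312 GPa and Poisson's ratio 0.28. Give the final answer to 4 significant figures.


K = E / (3*(1-2*nu))
K = 312 / (3*(1-2*0.28))
K = 236.4 GPa


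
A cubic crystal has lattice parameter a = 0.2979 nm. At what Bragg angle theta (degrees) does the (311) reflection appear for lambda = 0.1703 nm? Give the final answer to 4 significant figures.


d = a / sqrt(h^2+k^2+l^2)
d = 0.2979 / sqrt(11) = 0.0898202 nm
lambda = 2*d*sin(theta)  =>  sin(theta) = lambda / (2*d)
sin(theta) = 0.1703 / (2 * 0.0898202) = 0.948005
theta = 71.44 deg


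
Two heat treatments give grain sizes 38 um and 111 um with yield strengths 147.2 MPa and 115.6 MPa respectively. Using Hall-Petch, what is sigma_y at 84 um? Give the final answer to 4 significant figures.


sigma_y = sigma0 + k / sqrt(d)
1/sqrt(d1) = 1/sqrt(3.8e-05) = 162.221;  1/sqrt(d2) = 94.9158
k = (sigma1 - sigma2) / (1/sqrt(d1) - 1/sqrt(d2)) = (147.2 - 115.6) / (162.221 - 94.9158) = 0.4695 MPa*m^0.5
sigma0 = sigma1 - k/sqrt(d1) = 147.2 - 0.4695*162.221 = 71.037 MPa
sigma_y(d3) = 71.037 + 0.4695 / sqrt(8.4e-05) = 122.3 MPa
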